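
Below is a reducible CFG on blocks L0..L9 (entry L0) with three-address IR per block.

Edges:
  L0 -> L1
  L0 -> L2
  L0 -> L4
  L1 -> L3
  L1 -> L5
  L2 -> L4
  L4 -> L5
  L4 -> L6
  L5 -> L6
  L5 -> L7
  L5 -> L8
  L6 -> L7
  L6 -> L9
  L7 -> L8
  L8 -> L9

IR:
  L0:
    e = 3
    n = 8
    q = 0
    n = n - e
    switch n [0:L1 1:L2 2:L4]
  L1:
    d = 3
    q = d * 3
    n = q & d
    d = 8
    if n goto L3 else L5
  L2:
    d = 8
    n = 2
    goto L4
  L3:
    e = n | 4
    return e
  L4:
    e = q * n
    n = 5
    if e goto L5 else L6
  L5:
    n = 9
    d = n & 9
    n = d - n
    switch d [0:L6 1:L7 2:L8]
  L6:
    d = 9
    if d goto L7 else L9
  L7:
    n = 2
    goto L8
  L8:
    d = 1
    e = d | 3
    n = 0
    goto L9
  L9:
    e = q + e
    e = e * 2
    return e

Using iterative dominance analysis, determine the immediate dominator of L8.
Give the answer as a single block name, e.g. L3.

Answer: L0

Analysis:
idom tree: L1←L0 L2←L0 L3←L1 L4←L0 L5←L0 L6←L0 L7←L0 L8←L0 L9←L0
Join-block Dom:
  L4: preds {L0,L2}: {L0} ∩ {L0,L2} = {L0}; idom=L0
  L5: preds {L1,L4}: {L0,L1} ∩ {L0,L4} = {L0}; idom=L0
  L6: preds {L4,L5}: {L0,L4} ∩ {L0,L5} = {L0}; idom=L0
  L7: preds {L5,L6}: {L0,L5} ∩ {L0,L6} = {L0}; idom=L0
  L8: preds {L5,L7}: {L0,L5} ∩ {L0,L7} = {L0}; idom=L0
  L9: preds {L6,L8}: {L0,L6} ∩ {L0,L8} = {L0}; idom=L0

idom(L8) = L0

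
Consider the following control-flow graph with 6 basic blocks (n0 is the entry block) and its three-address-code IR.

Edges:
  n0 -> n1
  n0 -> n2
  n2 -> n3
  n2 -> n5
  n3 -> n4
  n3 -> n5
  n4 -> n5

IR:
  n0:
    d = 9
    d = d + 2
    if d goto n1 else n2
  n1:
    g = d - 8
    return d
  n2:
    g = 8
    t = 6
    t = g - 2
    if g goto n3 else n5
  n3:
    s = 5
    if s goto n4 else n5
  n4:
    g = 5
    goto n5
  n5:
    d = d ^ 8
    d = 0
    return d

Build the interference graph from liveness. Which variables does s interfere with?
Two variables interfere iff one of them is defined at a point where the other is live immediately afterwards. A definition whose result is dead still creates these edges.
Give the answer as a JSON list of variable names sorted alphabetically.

Answer: ["d"]

Analysis:
Per-block:
  n0 def {d} use ∅
  n1 def {g} use {d}
  n2 def {g,t} use ∅
  n3 def {s} use ∅
  n4 def {g} use ∅
  n5 def {d} use {d}

Live sets:
  n0 li=∅ lo={d}
  n1 li={d} lo=∅
  n2 li={d} lo={d}
  n3 li={d} lo={d}
  n4 li={d} lo={d}
  n5 li={d} lo=∅

Conflict graph:
  d↔{g,s,t}
  g↔{d,t}
  s↔{d}
  t↔{d,g}

N(s) = ["d"]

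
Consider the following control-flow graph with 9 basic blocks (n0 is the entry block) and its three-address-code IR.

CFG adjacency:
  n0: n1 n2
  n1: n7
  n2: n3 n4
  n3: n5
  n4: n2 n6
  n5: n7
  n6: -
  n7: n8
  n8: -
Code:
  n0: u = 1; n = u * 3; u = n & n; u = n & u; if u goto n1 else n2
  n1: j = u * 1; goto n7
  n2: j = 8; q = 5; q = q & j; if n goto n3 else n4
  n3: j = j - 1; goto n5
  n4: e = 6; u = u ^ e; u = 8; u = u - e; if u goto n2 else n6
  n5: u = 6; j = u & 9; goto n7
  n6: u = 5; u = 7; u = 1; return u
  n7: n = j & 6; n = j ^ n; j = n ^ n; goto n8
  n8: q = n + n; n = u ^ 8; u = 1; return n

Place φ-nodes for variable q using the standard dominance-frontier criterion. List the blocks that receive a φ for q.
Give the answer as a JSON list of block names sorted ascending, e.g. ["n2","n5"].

Answer: ["n2", "n7"]

Analysis:
idom tree: n1←n0 n2←n0 n3←n2 n4←n2 n5←n3 n6←n4 n7←n0 n8←n7
Join-block Dom:
  n2: preds {n0,n4}: {n0} ∩ {n0,n2,n4} = {n0}; idom=n0
  n7: preds {n1,n5}: {n0,n1} ∩ {n0,n2,n3,n5} = {n0}; idom=n0

DF walk-up:
  join n2 pred n0: · stop@n0
  join n2 pred n4: n4→n2 stop@n0
  join n7 pred n1: n1 stop@n0
  join n7 pred n5: n5→n3→n2 stop@n0
  n0 → ∅
  n1 → {n7}
  n2 → {n2,n7}
  n3 → {n7}
  n4 → {n2}
  n5 → {n7}
  n6 → ∅
  n7 → ∅
  n8 → ∅

φ for q: defs {n2,n8}
  DF⁺ = {n2,n7}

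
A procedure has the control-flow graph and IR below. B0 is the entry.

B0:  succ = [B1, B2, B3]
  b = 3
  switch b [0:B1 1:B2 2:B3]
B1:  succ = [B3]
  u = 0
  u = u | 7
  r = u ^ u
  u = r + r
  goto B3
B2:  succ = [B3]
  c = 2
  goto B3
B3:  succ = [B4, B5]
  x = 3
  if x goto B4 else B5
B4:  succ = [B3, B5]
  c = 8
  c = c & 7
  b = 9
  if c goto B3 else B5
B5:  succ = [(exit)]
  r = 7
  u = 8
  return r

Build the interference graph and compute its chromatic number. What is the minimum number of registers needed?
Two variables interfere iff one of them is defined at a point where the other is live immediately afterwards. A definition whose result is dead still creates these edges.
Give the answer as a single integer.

def/use:
  B0: def={b} ue=∅
  B1: def={r,u} ue=∅
  B2: def={c} ue=∅
  B3: def={x} ue=∅
  B4: def={b,c} ue=∅
  B5: def={r,u} ue=∅

Live sets:
  B0 li=∅ lo=∅
  B1 li=∅ lo=∅
  B2 li=∅ lo=∅
  B3 li=∅ lo=∅
  B4 li=∅ lo=∅
  B5 li=∅ lo=∅

Interfere edges:
  b: {c}
  c: {b}
  r: {u}
  u: {r}
  x: ∅

Registers:
  lower bound: {b,c} mutually conflict ⇒ χ ≥ 2
  2-colouring: r0={b,r,x}  r1={c,u}
  χ = 2

Answer: 2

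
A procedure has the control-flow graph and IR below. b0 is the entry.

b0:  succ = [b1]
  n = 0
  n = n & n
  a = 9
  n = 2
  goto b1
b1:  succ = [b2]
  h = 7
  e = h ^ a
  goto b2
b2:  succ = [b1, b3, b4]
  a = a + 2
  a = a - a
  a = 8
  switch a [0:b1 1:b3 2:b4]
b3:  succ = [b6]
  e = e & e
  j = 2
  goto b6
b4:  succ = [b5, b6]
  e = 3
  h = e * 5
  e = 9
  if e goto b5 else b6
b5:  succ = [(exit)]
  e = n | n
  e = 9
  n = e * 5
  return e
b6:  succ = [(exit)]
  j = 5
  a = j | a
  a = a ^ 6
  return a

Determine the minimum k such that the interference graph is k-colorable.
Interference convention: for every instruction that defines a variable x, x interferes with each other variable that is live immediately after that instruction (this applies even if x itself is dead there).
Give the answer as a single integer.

Block summaries:
  b0: {a,n} / ∅
  b1: {e,h} / {a}
  b2: {a} / {a}
  b3: {e,j} / {e}
  b4: {e,h} / ∅
  b5: {e,n} / {n}
  b6: {a,j} / {a}

Liveness:
  b0 li=∅ lo={a,n}
  b1 li={a,n} lo={a,e,n}
  b2 li={a,e,n} lo={a,e,n}
  b3 li={a,e} lo={a}
  b4 li={a,n} lo={a,n}
  b5 li={n} lo=∅
  b6 li={a} lo=∅

Interfere edges:
  a — {e,h,j,n}
  e — {a,n}
  h — {a,n}
  j — {a}
  n — {a,e,h}

Registers:
  lower bound: {a,e,n} mutually conflict ⇒ χ ≥ 3
  3-colouring: R0={a}  R1={j,n}  R2={e,h}
  χ = 3

Answer: 3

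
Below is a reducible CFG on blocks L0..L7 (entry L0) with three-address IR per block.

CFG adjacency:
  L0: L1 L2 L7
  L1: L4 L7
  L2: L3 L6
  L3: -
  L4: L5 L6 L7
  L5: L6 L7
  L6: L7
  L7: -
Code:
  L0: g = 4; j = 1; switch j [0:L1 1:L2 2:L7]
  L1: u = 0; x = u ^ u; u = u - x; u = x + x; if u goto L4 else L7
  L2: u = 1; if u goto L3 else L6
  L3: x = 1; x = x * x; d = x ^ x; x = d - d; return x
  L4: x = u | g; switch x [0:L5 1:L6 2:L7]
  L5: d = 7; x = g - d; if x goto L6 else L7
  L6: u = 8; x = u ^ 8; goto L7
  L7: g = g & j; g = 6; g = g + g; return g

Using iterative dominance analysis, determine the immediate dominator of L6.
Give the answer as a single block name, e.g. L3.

idom tree: L1←L0 L2←L0 L3←L2 L4←L1 L5←L4 L6←L0 L7←L0
Dom∩ at merges:
  L6: preds {L2,L4,L5}: {L0,L2} ∩ {L0,L1,L4} ∩ {L0,L1,L4,L5} = {L0}; idom=L0
  L7: preds {L0,L1,L4,L5,L6}: {L0} ∩ {L0,L1} ∩ {L0,L1,L4} ∩ {L0,L1,L4,L5} ∩ {L0,L6} = {L0}; idom=L0

idom(L6) = L0

Answer: L0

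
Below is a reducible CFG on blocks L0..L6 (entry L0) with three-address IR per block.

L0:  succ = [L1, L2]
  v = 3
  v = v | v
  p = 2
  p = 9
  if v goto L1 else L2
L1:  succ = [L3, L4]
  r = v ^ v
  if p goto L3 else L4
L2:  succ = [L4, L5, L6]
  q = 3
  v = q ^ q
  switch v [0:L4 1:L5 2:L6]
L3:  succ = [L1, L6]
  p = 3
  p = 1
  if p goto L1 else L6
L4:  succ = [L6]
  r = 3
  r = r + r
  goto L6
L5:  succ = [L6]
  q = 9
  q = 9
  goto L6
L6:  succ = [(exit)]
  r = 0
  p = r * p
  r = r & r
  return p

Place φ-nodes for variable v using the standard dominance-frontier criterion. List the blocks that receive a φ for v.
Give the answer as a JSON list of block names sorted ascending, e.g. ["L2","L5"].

idom tree: L1←L0 L2←L0 L3←L1 L4←L0 L5←L2 L6←L0
Dom at joins:
  L1: preds {L0,L3}: {L0} ∩ {L0,L1,L3} = {L0}; idom=L0
  L4: preds {L1,L2}: {L0,L1} ∩ {L0,L2} = {L0}; idom=L0
  L6: preds {L2,L3,L4,L5}: {L0,L2} ∩ {L0,L1,L3} ∩ {L0,L4} ∩ {L0,L2,L5} = {L0}; idom=L0

DF walk-up:
  L1←L0: walk · to L0
  L1←L3: walk L3→L1 to L0
  L4←L1: walk L1 to L0
  L4←L2: walk L2 to L0
  L6←L2: walk L2 to L0
  L6←L3: walk L3→L1 to L0
  L6←L4: walk L4 to L0
  L6←L5: walk L5→L2 to L0
  L0 → ∅
  L1 → {L1,L4,L6}
  L2 → {L4,L6}
  L3 → {L1,L6}
  L4 → {L6}
  L5 → {L6}
  L6 → ∅

φ for v: defs {L0,L2}
  DF⁺ = {L4,L6}

Answer: ["L4", "L6"]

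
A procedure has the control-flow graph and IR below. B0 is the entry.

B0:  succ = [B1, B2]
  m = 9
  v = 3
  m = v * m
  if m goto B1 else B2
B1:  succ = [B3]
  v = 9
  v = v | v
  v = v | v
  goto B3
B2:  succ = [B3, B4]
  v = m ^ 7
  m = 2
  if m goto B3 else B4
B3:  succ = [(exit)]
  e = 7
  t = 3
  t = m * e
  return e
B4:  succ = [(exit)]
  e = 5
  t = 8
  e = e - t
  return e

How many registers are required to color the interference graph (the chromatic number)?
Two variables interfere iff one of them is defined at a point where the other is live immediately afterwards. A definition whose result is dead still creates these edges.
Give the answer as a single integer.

Answer: 3

Derivation:
def/use:
  B0: def={m,v} ue=∅
  B1: def={v} ue=∅
  B2: def={m,v} ue={m}
  B3: def={e,t} ue={m}
  B4: def={e,t} ue=∅

Backward fixpoint:
  live B0: ∅→{m}
  live B1: {m}→{m}
  live B2: {m}→{m}
  live B3: {m}→∅
  live B4: ∅→∅

Interference:
  e — {m,t}
  m — {e,t,v}
  t — {e,m}
  v — {m}

Colouring:
  lower bound: {e,m,t} mutually conflict ⇒ χ ≥ 3
  3-colouring: r0={m}  r1={e,v}  r2={t}
  χ = 3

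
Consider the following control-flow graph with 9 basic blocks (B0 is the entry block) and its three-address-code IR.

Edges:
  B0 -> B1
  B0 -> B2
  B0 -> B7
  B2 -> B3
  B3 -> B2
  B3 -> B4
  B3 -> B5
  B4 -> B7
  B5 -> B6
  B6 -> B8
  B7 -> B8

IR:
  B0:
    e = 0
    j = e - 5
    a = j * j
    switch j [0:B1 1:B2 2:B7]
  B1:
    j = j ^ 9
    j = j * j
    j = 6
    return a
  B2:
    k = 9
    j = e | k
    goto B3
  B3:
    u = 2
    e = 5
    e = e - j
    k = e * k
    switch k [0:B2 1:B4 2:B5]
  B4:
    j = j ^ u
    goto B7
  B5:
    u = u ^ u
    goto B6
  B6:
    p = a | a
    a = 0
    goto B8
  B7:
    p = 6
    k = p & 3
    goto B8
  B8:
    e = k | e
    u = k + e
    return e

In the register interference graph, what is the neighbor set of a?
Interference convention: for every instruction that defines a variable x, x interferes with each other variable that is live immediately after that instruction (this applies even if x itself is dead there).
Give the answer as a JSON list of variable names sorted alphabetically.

Answer: ["e", "j", "k", "u"]

Derivation:
Block summaries:
  B0 def {a,e,j} use ∅
  B1 def {j} use {a,j}
  B2 def {j,k} use {e}
  B3 def {e,k,u} use {j,k}
  B4 def {j} use {j,u}
  B5 def {u} use {u}
  B6 def {a,p} use {a}
  B7 def {k,p} use ∅
  B8 def {e,u} use {e,k}

Liveness:
  B0 li=∅ lo={a,e,j}
  B1 li={a,j} lo=∅
  B2 li={a,e} lo={a,j,k}
  B3 li={a,j,k} lo={a,e,j,k,u}
  B4 li={e,j,u} lo={e}
  B5 li={a,e,k,u} lo={a,e,k}
  B6 li={a,e,k} lo={e,k}
  B7 li={e} lo={e,k}
  B8 li={e,k} lo=∅

Interfere edges:
  a↔{e,j,k,u}
  e↔{a,j,k,p,u}
  j↔{a,e,k,u}
  k↔{a,e,j,p,u}
  p↔{e,k}
  u↔{a,e,j,k}

N(a) = ["e", "j", "k", "u"]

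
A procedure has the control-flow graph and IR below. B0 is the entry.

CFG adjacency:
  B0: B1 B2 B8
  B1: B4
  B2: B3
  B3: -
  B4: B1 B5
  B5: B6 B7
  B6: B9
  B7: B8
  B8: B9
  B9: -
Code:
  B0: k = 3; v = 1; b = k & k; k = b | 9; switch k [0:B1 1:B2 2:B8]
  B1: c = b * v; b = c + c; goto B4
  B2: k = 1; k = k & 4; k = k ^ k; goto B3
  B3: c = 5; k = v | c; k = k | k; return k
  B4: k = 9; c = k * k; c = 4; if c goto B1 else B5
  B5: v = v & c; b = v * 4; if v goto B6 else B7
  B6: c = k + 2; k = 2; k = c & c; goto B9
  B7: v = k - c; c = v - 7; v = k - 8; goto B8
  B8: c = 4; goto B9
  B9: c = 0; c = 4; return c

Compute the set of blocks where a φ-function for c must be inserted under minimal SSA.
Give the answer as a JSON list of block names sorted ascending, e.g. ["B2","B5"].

Answer: ["B1", "B8", "B9"]

Working:
idom tree: B1←B0 B2←B0 B3←B2 B4←B1 B5←B4 B6←B5 B7←B5 B8←B0 B9←B0
Dom at joins:
  B1: preds {B0,B4}: {B0} ∩ {B0,B1,B4} = {B0}; idom=B0
  B8: preds {B0,B7}: {B0} ∩ {B0,B1,B4,B5,B7} = {B0}; idom=B0
  B9: preds {B6,B8}: {B0,B1,B4,B5,B6} ∩ {B0,B8} = {B0}; idom=B0

DF derivation:
  B1←B0: walk · to B0
  B1←B4: walk B4→B1 to B0
  B8←B0: walk · to B0
  B8←B7: walk B7→B5→B4→B1 to B0
  B9←B6: walk B6→B5→B4→B1 to B0
  B9←B8: walk B8 to B0
  B0 → ∅
  B1 → {B1,B8,B9}
  B2 → ∅
  B3 → ∅
  B4 → {B1,B8,B9}
  B5 → {B8,B9}
  B6 → {B9}
  B7 → {B8}
  B8 → {B9}
  B9 → ∅

φ for c: defs {B1,B3,B4,B6,B7,B8,B9}
  DF⁺ = {B1,B8,B9}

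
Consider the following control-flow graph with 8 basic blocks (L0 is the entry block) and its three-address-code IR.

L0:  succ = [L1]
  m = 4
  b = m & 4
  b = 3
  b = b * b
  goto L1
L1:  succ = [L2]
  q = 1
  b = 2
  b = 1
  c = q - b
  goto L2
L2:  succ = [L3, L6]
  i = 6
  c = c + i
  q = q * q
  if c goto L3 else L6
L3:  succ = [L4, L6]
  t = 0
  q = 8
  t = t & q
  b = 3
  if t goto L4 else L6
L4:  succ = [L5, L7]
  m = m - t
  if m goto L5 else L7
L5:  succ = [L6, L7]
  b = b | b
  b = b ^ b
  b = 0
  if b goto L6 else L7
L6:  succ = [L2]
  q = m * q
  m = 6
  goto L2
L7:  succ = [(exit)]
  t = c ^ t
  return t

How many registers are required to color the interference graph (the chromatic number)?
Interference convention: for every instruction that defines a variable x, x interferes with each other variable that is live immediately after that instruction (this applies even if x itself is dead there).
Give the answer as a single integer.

def/use:
  L0: {b,m} / ∅
  L1: {b,c,q} / ∅
  L2: {c,i,q} / {c,q}
  L3: {b,q,t} / ∅
  L4: {m} / {m,t}
  L5: {b} / {b}
  L6: {m,q} / {m,q}
  L7: {t} / {c,t}

Live sets:
  live L0: ∅→{m}
  live L1: {m}→{c,m,q}
  live L2: {c,m,q}→{c,m,q}
  live L3: {c,m}→{b,c,m,q,t}
  live L4: {b,c,m,q,t}→{b,c,m,q,t}
  live L5: {b,c,m,q,t}→{c,m,q,t}
  live L6: {c,m,q}→{c,m,q}
  live L7: {c,t}→∅

Interference:
  b↔{c,m,q,t}
  c↔{b,i,m,q,t}
  i↔{c,m,q}
  m↔{b,c,i,q,t}
  q↔{b,c,i,m,t}
  t↔{b,c,m,q}

Chromatic number:
  {b,c,m,q,t} pairwise interfere (5-clique) ⇒ χ ≥ 5
  5-colouring: r0={c}  r1={m}  r2={q}  r3={b,i}  r4={t}
  χ = 5

Answer: 5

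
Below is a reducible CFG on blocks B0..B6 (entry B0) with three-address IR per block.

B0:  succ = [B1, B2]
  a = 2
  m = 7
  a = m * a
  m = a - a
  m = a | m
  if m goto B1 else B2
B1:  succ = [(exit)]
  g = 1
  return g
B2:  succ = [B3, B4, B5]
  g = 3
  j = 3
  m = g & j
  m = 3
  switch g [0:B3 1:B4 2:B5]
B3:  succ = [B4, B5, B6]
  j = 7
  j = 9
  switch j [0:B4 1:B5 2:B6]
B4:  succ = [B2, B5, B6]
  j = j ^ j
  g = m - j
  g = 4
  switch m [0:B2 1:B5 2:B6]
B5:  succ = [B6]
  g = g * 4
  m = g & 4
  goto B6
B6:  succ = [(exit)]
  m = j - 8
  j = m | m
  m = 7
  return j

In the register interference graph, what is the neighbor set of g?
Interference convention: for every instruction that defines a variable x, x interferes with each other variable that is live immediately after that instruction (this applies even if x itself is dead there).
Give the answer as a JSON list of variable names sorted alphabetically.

def/use:
  B0 def {a,m} use ∅
  B1 def {g} use ∅
  B2 def {g,j,m} use ∅
  B3 def {j} use ∅
  B4 def {g,j} use {j,m}
  B5 def {g,m} use {g}
  B6 def {j,m} use {j}

Backward fixpoint:
  B0: in=∅ out=∅
  B1: in=∅ out=∅
  B2: in=∅ out={g,j,m}
  B3: in={g,m} out={g,j,m}
  B4: in={j,m} out={g,j}
  B5: in={g,j} out={j}
  B6: in={j} out=∅

Conflict graph:
  a: {m}
  g: {j,m}
  j: {g,m}
  m: {a,g,j}

N(g) = ["j", "m"]

Answer: ["j", "m"]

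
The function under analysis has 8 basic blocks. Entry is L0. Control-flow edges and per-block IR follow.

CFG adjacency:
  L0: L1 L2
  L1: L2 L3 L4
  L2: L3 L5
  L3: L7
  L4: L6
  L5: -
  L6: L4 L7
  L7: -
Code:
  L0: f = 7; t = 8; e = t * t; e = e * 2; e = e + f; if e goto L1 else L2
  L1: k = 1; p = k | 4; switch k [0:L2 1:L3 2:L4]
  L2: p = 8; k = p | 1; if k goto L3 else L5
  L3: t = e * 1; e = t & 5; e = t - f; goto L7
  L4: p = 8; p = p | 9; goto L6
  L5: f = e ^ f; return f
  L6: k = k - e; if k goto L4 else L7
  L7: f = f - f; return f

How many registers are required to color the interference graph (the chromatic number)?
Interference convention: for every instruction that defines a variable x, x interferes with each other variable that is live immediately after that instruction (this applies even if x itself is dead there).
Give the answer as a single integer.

Answer: 4

Analysis:
Per-block:
  L0: {e,f,t} / ∅
  L1: {k,p} / ∅
  L2: {k,p} / ∅
  L3: {e,t} / {e,f}
  L4: {p} / ∅
  L5: {f} / {e,f}
  L6: {k} / {e,k}
  L7: {f} / {f}

Liveness:
  live L0: ∅→{e,f}
  live L1: {e,f}→{e,f,k}
  live L2: {e,f}→{e,f}
  live L3: {e,f}→{f}
  live L4: {e,f,k}→{e,f,k}
  live L5: {e,f}→∅
  live L6: {e,f,k}→{e,f,k}
  live L7: {f}→∅

Interfere edges:
  e: {f,k,p,t}
  f: {e,k,p,t}
  k: {e,f,p}
  p: {e,f,k}
  t: {e,f}

Colouring:
  clique {e,f,k,p} ⇒ need ≥ 4
  assign e→c0 f→c1 k→c2 p→c3 t→c2 — no edge inside a register ⇒ χ ≤ 4
  χ = 4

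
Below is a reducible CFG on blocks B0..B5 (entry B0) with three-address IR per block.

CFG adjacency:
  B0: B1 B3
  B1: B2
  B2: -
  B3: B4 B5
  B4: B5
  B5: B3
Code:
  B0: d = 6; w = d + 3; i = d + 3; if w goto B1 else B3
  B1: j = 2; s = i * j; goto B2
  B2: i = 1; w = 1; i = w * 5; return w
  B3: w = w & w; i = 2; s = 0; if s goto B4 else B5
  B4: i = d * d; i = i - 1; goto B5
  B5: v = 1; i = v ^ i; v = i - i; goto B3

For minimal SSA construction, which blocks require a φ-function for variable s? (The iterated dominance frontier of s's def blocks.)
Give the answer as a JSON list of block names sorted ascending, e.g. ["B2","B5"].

Answer: ["B3"]

Working:
idom tree: B1←B0 B2←B1 B3←B0 B4←B3 B5←B3
Dom at joins:
  B3: preds {B0,B5}: {B0} ∩ {B0,B3,B5} = {B0}; idom=B0
  B5: preds {B3,B4}: {B0,B3} ∩ {B0,B3,B4} = {B0,B3}; idom=B3

DF derivation:
  join B3 pred B0: · stop@B0
  join B3 pred B5: B5→B3 stop@B0
  join B5 pred B3: · stop@B3
  join B5 pred B4: B4 stop@B3
  B0: DF=∅
  B1: DF=∅
  B2: DF=∅
  B3: DF={B3}
  B4: DF={B5}
  B5: DF={B3}

φ for s: defs {B1,B3}
  DF⁺ = {B3}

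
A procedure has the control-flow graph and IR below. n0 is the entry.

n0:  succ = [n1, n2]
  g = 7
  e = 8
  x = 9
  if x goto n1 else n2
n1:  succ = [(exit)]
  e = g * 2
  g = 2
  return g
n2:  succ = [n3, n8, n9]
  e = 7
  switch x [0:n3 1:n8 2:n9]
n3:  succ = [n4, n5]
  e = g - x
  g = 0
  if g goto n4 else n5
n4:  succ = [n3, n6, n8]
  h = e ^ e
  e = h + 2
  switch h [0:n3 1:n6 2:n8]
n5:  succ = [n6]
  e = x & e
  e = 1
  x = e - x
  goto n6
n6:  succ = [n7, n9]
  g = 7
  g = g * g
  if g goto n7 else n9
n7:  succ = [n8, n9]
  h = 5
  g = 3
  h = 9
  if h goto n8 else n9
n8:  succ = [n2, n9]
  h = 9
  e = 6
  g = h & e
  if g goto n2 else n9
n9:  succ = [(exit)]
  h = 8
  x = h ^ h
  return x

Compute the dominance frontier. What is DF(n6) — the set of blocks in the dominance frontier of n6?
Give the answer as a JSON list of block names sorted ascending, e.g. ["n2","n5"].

idom tree: n1←n0 n2←n0 n3←n2 n4←n3 n5←n3 n6←n3 n7←n6 n8←n2 n9←n2
Join-block Dom:
  n2: preds {n0,n8}: {n0} ∩ {n0,n2,n8} = {n0}; idom=n0
  n3: preds {n2,n4}: {n0,n2} ∩ {n0,n2,n3,n4} = {n0,n2}; idom=n2
  n6: preds {n4,n5}: {n0,n2,n3,n4} ∩ {n0,n2,n3,n5} = {n0,n2,n3}; idom=n3
  n8: preds {n2,n4,n7}: {n0,n2} ∩ {n0,n2,n3,n4} ∩ {n0,n2,n3,n6,n7} = {n0,n2}; idom=n2
  n9: preds {n2,n6,n7,n8}: {n0,n2} ∩ {n0,n2,n3,n6} ∩ {n0,n2,n3,n6,n7} ∩ {n0,n2,n8} = {n0,n2}; idom=n2

DF walk-up:
  join n2 pred n0: · stop@n0
  join n2 pred n8: n8→n2 stop@n0
  join n3 pred n2: · stop@n2
  join n3 pred n4: n4→n3 stop@n2
  join n6 pred n4: n4 stop@n3
  join n6 pred n5: n5 stop@n3
  join n8 pred n2: · stop@n2
  join n8 pred n4: n4→n3 stop@n2
  join n8 pred n7: n7→n6→n3 stop@n2
  join n9 pred n2: · stop@n2
  join n9 pred n6: n6→n3 stop@n2
  join n9 pred n7: n7→n6→n3 stop@n2
  join n9 pred n8: n8 stop@n2
  n0 → ∅
  n1 → ∅
  n2 → {n2}
  n3 → {n3,n8,n9}
  n4 → {n3,n6,n8}
  n5 → {n6}
  n6 → {n8,n9}
  n7 → {n8,n9}
  n8 → {n2,n9}
  n9 → ∅

DF(n6) = ["n8", "n9"]

Answer: ["n8", "n9"]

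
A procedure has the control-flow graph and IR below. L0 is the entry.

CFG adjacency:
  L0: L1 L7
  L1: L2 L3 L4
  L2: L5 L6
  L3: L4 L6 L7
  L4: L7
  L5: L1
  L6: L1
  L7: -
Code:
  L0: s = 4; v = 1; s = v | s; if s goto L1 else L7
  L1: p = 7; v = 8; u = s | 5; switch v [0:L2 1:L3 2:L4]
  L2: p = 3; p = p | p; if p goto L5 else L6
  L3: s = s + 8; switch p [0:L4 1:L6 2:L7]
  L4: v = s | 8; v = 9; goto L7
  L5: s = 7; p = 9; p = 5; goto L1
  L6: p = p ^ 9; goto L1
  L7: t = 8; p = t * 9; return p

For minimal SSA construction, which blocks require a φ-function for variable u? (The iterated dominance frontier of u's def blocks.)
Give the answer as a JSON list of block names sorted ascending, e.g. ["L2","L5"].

idom tree: L1←L0 L2←L1 L3←L1 L4←L1 L5←L2 L6←L1 L7←L0
Dom at joins:
  L1: preds {L0,L5,L6}: {L0} ∩ {L0,L1,L2,L5} ∩ {L0,L1,L6} = {L0}; idom=L0
  L4: preds {L1,L3}: {L0,L1} ∩ {L0,L1,L3} = {L0,L1}; idom=L1
  L6: preds {L2,L3}: {L0,L1,L2} ∩ {L0,L1,L3} = {L0,L1}; idom=L1
  L7: preds {L0,L3,L4}: {L0} ∩ {L0,L1,L3} ∩ {L0,L1,L4} = {L0}; idom=L0

Frontier:
  L1←L0: walk · to L0
  L1←L5: walk L5→L2→L1 to L0
  L1←L6: walk L6→L1 to L0
  L4←L1: walk · to L1
  L4←L3: walk L3 to L1
  L6←L2: walk L2 to L1
  L6←L3: walk L3 to L1
  L7←L0: walk · to L0
  L7←L3: walk L3→L1 to L0
  L7←L4: walk L4→L1 to L0
  DF(L0)=∅
  DF(L1)={L1,L7}
  DF(L2)={L1,L6}
  DF(L3)={L4,L6,L7}
  DF(L4)={L7}
  DF(L5)={L1}
  DF(L6)={L1}
  DF(L7)=∅

φ for u: defs {L1}
  DF⁺ = {L1,L7}

Answer: ["L1", "L7"]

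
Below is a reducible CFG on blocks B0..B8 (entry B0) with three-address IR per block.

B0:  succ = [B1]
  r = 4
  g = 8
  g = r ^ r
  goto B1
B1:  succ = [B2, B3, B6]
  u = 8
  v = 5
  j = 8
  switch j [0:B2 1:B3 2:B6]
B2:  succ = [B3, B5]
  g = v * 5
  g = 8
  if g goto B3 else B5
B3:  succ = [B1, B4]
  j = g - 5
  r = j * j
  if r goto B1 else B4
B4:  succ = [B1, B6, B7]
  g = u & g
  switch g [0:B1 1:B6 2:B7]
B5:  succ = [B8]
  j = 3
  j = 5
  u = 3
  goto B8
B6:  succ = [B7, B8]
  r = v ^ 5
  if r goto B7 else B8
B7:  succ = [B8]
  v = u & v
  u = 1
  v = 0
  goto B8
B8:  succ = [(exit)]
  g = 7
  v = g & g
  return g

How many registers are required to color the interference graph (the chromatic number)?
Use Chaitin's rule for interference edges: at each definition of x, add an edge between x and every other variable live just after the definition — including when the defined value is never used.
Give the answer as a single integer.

Answer: 4

Working:
Per-block:
  B0: def={g,r} ue=∅
  B1: def={j,u,v} ue=∅
  B2: def={g} ue={v}
  B3: def={j,r} ue={g}
  B4: def={g} ue={g,u}
  B5: def={j,u} ue=∅
  B6: def={r} ue={v}
  B7: def={u,v} ue={u,v}
  B8: def={g,v} ue=∅

Live sets:
  B0: in=∅ out={g}
  B1: in={g} out={g,u,v}
  B2: in={u,v} out={g,u,v}
  B3: in={g,u,v} out={g,u,v}
  B4: in={g,u,v} out={g,u,v}
  B5: in=∅ out=∅
  B6: in={u,v} out={u,v}
  B7: in={u,v} out=∅
  B8: in=∅ out=∅

Interference:
  g↔{j,r,u,v}
  j↔{g,u,v}
  r↔{g,u,v}
  u↔{g,j,r,v}
  v↔{g,j,r,u}

Chromatic number:
  clique {g,j,u,v} ⇒ need ≥ 4
  4-colouring: r0={g}  r1={u}  r2={v}  r3={j,r}
  χ = 4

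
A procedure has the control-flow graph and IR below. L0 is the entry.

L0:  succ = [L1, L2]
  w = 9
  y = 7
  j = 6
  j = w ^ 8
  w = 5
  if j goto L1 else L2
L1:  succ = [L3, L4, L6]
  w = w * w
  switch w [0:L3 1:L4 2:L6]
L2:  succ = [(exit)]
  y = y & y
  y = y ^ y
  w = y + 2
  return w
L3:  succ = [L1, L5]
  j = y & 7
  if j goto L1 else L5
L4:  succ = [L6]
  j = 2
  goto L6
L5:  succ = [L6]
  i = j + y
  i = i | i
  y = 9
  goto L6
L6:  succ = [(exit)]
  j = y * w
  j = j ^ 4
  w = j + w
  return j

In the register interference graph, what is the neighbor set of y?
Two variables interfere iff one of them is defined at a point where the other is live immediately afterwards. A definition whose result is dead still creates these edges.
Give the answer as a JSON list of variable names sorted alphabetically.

Per-block:
  L0: def={j,w,y} ue=∅
  L1: def={w} ue={w}
  L2: def={w,y} ue={y}
  L3: def={j} ue={y}
  L4: def={j} ue=∅
  L5: def={i,y} ue={j,y}
  L6: def={j,w} ue={w,y}

Backward fixpoint:
  L0 li=∅ lo={w,y}
  L1 li={w,y} lo={w,y}
  L2 li={y} lo=∅
  L3 li={w,y} lo={j,w,y}
  L4 li={w,y} lo={w,y}
  L5 li={j,w,y} lo={w,y}
  L6 li={w,y} lo=∅

Conflict graph:
  i↔{w}
  j↔{w,y}
  w↔{i,j,y}
  y↔{j,w}

N(y) = ["j", "w"]

Answer: ["j", "w"]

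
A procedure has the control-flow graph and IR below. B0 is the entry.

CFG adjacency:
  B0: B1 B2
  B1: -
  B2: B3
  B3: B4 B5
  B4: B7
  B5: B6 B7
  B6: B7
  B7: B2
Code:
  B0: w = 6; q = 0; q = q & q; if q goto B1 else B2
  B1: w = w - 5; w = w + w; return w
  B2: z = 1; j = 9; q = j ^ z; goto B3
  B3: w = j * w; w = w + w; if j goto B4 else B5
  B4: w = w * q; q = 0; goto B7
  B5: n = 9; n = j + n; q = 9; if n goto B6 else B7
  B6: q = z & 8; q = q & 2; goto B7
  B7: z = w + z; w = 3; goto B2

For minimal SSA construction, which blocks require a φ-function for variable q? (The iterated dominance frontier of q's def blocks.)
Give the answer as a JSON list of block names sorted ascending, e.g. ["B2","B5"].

Answer: ["B2", "B7"]

Derivation:
idom tree: B1←B0 B2←B0 B3←B2 B4←B3 B5←B3 B6←B5 B7←B3
Dom at joins:
  B2: preds {B0,B7}: {B0} ∩ {B0,B2,B3,B7} = {B0}; idom=B0
  B7: preds {B4,B5,B6}: {B0,B2,B3,B4} ∩ {B0,B2,B3,B5} ∩ {B0,B2,B3,B5,B6} = {B0,B2,B3}; idom=B3

DF walk-up:
  B2←B0: walk · to B0
  B2←B7: walk B7→B3→B2 to B0
  B7←B4: walk B4 to B3
  B7←B5: walk B5 to B3
  B7←B6: walk B6→B5 to B3
  B0: DF=∅
  B1: DF=∅
  B2: DF={B2}
  B3: DF={B2}
  B4: DF={B7}
  B5: DF={B7}
  B6: DF={B7}
  B7: DF={B2}

φ for q: defs {B0,B2,B4,B5,B6}
  DF⁺ = {B2,B7}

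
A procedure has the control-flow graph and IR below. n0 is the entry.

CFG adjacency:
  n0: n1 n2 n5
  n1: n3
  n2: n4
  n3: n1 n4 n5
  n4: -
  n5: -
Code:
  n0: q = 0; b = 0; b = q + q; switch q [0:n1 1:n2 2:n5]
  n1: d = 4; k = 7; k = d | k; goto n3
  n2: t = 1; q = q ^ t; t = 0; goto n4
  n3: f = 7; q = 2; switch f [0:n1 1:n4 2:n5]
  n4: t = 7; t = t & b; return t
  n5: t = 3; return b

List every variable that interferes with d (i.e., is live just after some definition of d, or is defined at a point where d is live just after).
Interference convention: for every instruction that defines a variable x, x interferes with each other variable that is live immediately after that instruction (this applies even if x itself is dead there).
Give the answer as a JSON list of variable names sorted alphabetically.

Per-block:
  n0: def={b,q} ue=∅
  n1: def={d,k} ue=∅
  n2: def={q,t} ue={q}
  n3: def={f,q} ue=∅
  n4: def={t} ue={b}
  n5: def={t} ue={b}

Backward fixpoint:
  n0: in=∅ out={b,q}
  n1: in={b} out={b}
  n2: in={b,q} out={b}
  n3: in={b} out={b}
  n4: in={b} out=∅
  n5: in={b} out=∅

Interference:
  b: {d,f,k,q,t}
  d: {b,k}
  f: {b,q}
  k: {b,d}
  q: {b,f,t}
  t: {b,q}

N(d) = ["b", "k"]

Answer: ["b", "k"]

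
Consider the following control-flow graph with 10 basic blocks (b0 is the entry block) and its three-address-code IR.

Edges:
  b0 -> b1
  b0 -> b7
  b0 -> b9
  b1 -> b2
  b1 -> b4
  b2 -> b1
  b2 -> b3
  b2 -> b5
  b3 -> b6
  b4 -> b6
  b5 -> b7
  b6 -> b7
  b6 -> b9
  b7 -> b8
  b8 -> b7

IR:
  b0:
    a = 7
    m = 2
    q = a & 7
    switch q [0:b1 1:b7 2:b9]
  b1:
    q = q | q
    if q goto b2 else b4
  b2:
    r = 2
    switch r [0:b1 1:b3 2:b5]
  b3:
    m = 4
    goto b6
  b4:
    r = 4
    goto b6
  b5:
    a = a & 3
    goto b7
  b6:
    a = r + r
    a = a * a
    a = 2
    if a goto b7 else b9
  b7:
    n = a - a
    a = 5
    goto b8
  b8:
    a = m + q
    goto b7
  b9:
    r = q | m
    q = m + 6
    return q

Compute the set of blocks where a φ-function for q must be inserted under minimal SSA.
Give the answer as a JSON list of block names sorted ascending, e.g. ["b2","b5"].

Answer: ["b1", "b7", "b9"]

Analysis:
idom tree: b1←b0 b2←b1 b3←b2 b4←b1 b5←b2 b6←b1 b7←b0 b8←b7 b9←b0
Dom∩ at merges:
  b1: preds {b0,b2}: {b0} ∩ {b0,b1,b2} = {b0}; idom=b0
  b6: preds {b3,b4}: {b0,b1,b2,b3} ∩ {b0,b1,b4} = {b0,b1}; idom=b1
  b7: preds {b0,b5,b6,b8}: {b0} ∩ {b0,b1,b2,b5} ∩ {b0,b1,b6} ∩ {b0,b7,b8} = {b0}; idom=b0
  b9: preds {b0,b6}: {b0} ∩ {b0,b1,b6} = {b0}; idom=b0

DF walk-up:
  b1←b0: walk · to b0
  b1←b2: walk b2→b1 to b0
  b6←b3: walk b3→b2 to b1
  b6←b4: walk b4 to b1
  b7←b0: walk · to b0
  b7←b5: walk b5→b2→b1 to b0
  b7←b6: walk b6→b1 to b0
  b7←b8: walk b8→b7 to b0
  b9←b0: walk · to b0
  b9←b6: walk b6→b1 to b0
  b0 → ∅
  b1 → {b1,b7,b9}
  b2 → {b1,b6,b7}
  b3 → {b6}
  b4 → {b6}
  b5 → {b7}
  b6 → {b7,b9}
  b7 → {b7}
  b8 → {b7}
  b9 → ∅

φ for q: defs {b0,b1,b9}
  DF⁺ = {b1,b7,b9}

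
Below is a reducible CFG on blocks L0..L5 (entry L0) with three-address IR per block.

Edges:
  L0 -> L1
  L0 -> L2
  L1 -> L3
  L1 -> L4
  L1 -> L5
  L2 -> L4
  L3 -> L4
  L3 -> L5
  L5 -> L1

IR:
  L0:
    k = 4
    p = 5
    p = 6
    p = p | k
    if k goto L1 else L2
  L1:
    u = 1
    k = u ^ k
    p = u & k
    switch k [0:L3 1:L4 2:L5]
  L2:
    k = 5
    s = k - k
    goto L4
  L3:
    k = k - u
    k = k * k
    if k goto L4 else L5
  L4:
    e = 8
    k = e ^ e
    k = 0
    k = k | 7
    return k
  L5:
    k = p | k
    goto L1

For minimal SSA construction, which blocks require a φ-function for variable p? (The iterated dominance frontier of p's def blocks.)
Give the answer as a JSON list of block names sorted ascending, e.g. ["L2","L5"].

Answer: ["L1", "L4"]

Working:
idom tree: L1←L0 L2←L0 L3←L1 L4←L0 L5←L1
Join-block Dom:
  L1: preds {L0,L5}: {L0} ∩ {L0,L1,L5} = {L0}; idom=L0
  L4: preds {L1,L2,L3}: {L0,L1} ∩ {L0,L2} ∩ {L0,L1,L3} = {L0}; idom=L0
  L5: preds {L1,L3}: {L0,L1} ∩ {L0,L1,L3} = {L0,L1}; idom=L1

Frontier:
  join L1 pred L0: · stop@L0
  join L1 pred L5: L5→L1 stop@L0
  join L4 pred L1: L1 stop@L0
  join L4 pred L2: L2 stop@L0
  join L4 pred L3: L3→L1 stop@L0
  join L5 pred L1: · stop@L1
  join L5 pred L3: L3 stop@L1
  DF(L0)=∅
  DF(L1)={L1,L4}
  DF(L2)={L4}
  DF(L3)={L4,L5}
  DF(L4)=∅
  DF(L5)={L1}

φ for p: defs {L0,L1}
  DF⁺ = {L1,L4}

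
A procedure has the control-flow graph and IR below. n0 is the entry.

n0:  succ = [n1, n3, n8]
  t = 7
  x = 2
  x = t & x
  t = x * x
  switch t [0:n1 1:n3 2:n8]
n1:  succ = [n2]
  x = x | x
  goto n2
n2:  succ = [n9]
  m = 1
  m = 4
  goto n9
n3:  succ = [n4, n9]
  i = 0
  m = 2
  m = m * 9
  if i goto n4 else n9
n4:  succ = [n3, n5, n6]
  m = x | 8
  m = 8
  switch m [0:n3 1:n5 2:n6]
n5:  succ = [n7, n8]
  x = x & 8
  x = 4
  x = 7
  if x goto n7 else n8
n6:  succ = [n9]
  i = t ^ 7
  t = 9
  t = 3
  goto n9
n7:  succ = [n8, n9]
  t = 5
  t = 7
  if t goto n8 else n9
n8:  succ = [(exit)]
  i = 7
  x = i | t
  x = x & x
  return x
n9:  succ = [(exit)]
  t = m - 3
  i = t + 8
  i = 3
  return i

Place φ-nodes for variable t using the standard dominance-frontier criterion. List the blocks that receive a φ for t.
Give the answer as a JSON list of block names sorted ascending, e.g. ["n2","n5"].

idom tree: n1←n0 n2←n1 n3←n0 n4←n3 n5←n4 n6←n4 n7←n5 n8←n0 n9←n0
Join-block Dom:
  n3: preds {n0,n4}: {n0} ∩ {n0,n3,n4} = {n0}; idom=n0
  n8: preds {n0,n5,n7}: {n0} ∩ {n0,n3,n4,n5} ∩ {n0,n3,n4,n5,n7} = {n0}; idom=n0
  n9: preds {n2,n3,n6,n7}: {n0,n1,n2} ∩ {n0,n3} ∩ {n0,n3,n4,n6} ∩ {n0,n3,n4,n5,n7} = {n0}; idom=n0

DF derivation:
  n3←n0: walk · to n0
  n3←n4: walk n4→n3 to n0
  n8←n0: walk · to n0
  n8←n5: walk n5→n4→n3 to n0
  n8←n7: walk n7→n5→n4→n3 to n0
  n9←n2: walk n2→n1 to n0
  n9←n3: walk n3 to n0
  n9←n6: walk n6→n4→n3 to n0
  n9←n7: walk n7→n5→n4→n3 to n0
  DF(n0)=∅
  DF(n1)={n9}
  DF(n2)={n9}
  DF(n3)={n3,n8,n9}
  DF(n4)={n3,n8,n9}
  DF(n5)={n8,n9}
  DF(n6)={n9}
  DF(n7)={n8,n9}
  DF(n8)=∅
  DF(n9)=∅

φ for t: defs {n0,n6,n7,n9}
  DF⁺ = {n8,n9}

Answer: ["n8", "n9"]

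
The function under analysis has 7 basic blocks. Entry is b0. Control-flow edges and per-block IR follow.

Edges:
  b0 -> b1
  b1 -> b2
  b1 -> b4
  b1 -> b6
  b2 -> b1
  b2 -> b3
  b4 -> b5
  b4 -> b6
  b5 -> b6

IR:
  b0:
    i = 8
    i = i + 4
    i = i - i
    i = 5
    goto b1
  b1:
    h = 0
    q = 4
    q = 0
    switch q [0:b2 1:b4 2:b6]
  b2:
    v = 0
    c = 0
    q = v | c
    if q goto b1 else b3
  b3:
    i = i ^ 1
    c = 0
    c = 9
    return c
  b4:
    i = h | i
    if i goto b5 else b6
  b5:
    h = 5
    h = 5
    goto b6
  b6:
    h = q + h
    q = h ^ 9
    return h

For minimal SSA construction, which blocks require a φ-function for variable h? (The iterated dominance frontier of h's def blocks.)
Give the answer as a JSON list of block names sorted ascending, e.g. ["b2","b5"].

idom tree: b1←b0 b2←b1 b3←b2 b4←b1 b5←b4 b6←b1
Dom∩ at merges:
  b1: preds {b0,b2}: {b0} ∩ {b0,b1,b2} = {b0}; idom=b0
  b6: preds {b1,b4,b5}: {b0,b1} ∩ {b0,b1,b4} ∩ {b0,b1,b4,b5} = {b0,b1}; idom=b1

DF walk-up:
  b1←b0: walk · to b0
  b1←b2: walk b2→b1 to b0
  b6←b1: walk · to b1
  b6←b4: walk b4 to b1
  b6←b5: walk b5→b4 to b1
  b0 → ∅
  b1 → {b1}
  b2 → {b1}
  b3 → ∅
  b4 → {b6}
  b5 → {b6}
  b6 → ∅

φ for h: defs {b1,b5,b6}
  DF⁺ = {b1,b6}

Answer: ["b1", "b6"]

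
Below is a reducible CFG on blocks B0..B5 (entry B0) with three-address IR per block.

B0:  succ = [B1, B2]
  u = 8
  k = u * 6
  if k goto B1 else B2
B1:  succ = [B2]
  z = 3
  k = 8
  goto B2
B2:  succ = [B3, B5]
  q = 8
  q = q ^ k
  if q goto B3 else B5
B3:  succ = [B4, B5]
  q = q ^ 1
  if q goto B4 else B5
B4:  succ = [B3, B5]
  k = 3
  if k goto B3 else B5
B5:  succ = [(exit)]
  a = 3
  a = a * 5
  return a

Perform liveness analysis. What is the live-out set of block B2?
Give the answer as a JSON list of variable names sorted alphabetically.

def/use:
  B0: def={k,u} ue=∅
  B1: def={k,z} ue=∅
  B2: def={q} ue={k}
  B3: def={q} ue={q}
  B4: def={k} ue=∅
  B5: def={a} ue=∅

Live sets:
  live B0: ∅→{k}
  live B1: ∅→{k}
  live B2: {k}→{q}
  live B3: {q}→{q}
  live B4: {q}→{q}
  live B5: ∅→∅

live-out(B2) = ["q"]

Answer: ["q"]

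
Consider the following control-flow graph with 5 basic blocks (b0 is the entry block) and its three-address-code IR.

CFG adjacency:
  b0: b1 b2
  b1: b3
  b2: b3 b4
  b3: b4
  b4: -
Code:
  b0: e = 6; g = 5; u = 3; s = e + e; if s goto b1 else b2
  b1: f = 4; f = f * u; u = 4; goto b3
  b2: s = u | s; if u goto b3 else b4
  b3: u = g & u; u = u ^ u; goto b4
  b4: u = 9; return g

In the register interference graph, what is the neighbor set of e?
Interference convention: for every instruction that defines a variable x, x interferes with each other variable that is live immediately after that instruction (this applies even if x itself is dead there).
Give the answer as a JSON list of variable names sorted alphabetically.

Answer: ["g", "u"]

Working:
def/use:
  b0 def {e,g,s,u} use ∅
  b1 def {f,u} use {u}
  b2 def {s} use {s,u}
  b3 def {u} use {g,u}
  b4 def {u} use {g}

Backward fixpoint:
  b0 li=∅ lo={g,s,u}
  b1 li={g,u} lo={g,u}
  b2 li={g,s,u} lo={g,u}
  b3 li={g,u} lo={g}
  b4 li={g} lo=∅

Interference:
  e — {g,u}
  f — {g,u}
  g — {e,f,s,u}
  s — {g,u}
  u — {e,f,g,s}

N(e) = ["g", "u"]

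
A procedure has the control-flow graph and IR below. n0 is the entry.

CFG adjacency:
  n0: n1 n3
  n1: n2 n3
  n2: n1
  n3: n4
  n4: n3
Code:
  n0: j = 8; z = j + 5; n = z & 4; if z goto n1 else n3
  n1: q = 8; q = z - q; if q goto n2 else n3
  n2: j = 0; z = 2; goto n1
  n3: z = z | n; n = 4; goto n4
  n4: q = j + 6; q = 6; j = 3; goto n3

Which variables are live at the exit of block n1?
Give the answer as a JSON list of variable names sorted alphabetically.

Per-block:
  n0: {j,n,z} / ∅
  n1: {q} / {z}
  n2: {j,z} / ∅
  n3: {n,z} / {n,z}
  n4: {j,q} / {j}

Liveness:
  n0 li=∅ lo={j,n,z}
  n1 li={j,n,z} lo={j,n,z}
  n2 li={n} lo={j,n,z}
  n3 li={j,n,z} lo={j,n,z}
  n4 li={j,n,z} lo={j,n,z}

live-out(n1) = ["j", "n", "z"]

Answer: ["j", "n", "z"]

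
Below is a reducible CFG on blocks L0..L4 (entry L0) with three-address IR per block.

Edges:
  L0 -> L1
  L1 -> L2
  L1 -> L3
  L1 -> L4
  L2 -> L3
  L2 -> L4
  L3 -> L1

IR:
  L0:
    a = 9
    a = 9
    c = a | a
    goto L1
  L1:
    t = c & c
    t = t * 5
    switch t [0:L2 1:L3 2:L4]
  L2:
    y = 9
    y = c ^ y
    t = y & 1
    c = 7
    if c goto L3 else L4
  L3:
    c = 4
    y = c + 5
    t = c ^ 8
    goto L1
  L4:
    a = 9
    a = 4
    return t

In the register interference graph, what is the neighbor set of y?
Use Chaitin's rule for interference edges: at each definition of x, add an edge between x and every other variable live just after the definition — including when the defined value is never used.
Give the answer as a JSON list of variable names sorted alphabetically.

Per-block:
  L0 def {a,c} use ∅
  L1 def {t} use {c}
  L2 def {c,t,y} use {c}
  L3 def {c,t,y} use ∅
  L4 def {a} use {t}

Backward fixpoint:
  L0 li=∅ lo={c}
  L1 li={c} lo={c,t}
  L2 li={c} lo={t}
  L3 li=∅ lo={c}
  L4 li={t} lo=∅

Interference:
  a — {t}
  c — {t,y}
  t — {a,c}
  y — {c}

N(y) = ["c"]

Answer: ["c"]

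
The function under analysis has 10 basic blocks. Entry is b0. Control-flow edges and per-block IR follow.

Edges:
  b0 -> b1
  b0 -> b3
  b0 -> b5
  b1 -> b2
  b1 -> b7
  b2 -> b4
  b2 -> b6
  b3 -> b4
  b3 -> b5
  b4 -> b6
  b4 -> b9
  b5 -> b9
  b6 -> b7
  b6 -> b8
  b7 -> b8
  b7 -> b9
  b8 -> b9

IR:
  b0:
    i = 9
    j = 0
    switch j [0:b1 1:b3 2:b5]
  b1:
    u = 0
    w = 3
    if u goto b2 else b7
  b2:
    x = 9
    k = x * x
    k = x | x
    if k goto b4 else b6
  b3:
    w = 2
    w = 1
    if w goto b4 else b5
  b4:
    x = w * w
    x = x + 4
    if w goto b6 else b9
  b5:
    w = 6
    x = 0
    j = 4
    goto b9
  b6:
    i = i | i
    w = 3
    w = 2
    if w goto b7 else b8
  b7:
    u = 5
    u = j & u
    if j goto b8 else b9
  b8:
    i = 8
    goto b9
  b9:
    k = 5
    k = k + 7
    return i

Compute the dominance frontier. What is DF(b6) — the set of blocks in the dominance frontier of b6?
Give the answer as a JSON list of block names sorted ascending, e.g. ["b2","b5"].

idom tree: b1←b0 b2←b1 b3←b0 b4←b0 b5←b0 b6←b0 b7←b0 b8←b0 b9←b0
Dom∩ at merges:
  b4: preds {b2,b3}: {b0,b1,b2} ∩ {b0,b3} = {b0}; idom=b0
  b5: preds {b0,b3}: {b0} ∩ {b0,b3} = {b0}; idom=b0
  b6: preds {b2,b4}: {b0,b1,b2} ∩ {b0,b4} = {b0}; idom=b0
  b7: preds {b1,b6}: {b0,b1} ∩ {b0,b6} = {b0}; idom=b0
  b8: preds {b6,b7}: {b0,b6} ∩ {b0,b7} = {b0}; idom=b0
  b9: preds {b4,b5,b7,b8}: {b0,b4} ∩ {b0,b5} ∩ {b0,b7} ∩ {b0,b8} = {b0}; idom=b0

Frontier:
  join b4 pred b2: b2→b1 stop@b0
  join b4 pred b3: b3 stop@b0
  join b5 pred b0: · stop@b0
  join b5 pred b3: b3 stop@b0
  join b6 pred b2: b2→b1 stop@b0
  join b6 pred b4: b4 stop@b0
  join b7 pred b1: b1 stop@b0
  join b7 pred b6: b6 stop@b0
  join b8 pred b6: b6 stop@b0
  join b8 pred b7: b7 stop@b0
  join b9 pred b4: b4 stop@b0
  join b9 pred b5: b5 stop@b0
  join b9 pred b7: b7 stop@b0
  join b9 pred b8: b8 stop@b0
  b0: DF=∅
  b1: DF={b4,b6,b7}
  b2: DF={b4,b6}
  b3: DF={b4,b5}
  b4: DF={b6,b9}
  b5: DF={b9}
  b6: DF={b7,b8}
  b7: DF={b8,b9}
  b8: DF={b9}
  b9: DF=∅

DF(b6) = ["b7", "b8"]

Answer: ["b7", "b8"]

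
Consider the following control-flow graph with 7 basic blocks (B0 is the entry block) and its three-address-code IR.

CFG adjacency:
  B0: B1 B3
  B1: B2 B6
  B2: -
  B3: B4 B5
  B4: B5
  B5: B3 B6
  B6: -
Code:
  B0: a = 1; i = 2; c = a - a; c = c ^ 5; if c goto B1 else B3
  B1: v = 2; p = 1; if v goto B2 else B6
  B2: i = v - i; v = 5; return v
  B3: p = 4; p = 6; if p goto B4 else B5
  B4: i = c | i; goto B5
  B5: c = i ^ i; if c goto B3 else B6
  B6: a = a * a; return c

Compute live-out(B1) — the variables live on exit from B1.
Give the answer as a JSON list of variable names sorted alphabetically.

Block summaries:
  B0: {a,c,i} / ∅
  B1: {p,v} / ∅
  B2: {i,v} / {i,v}
  B3: {p} / ∅
  B4: {i} / {c,i}
  B5: {c} / {i}
  B6: {a} / {a,c}

Live sets:
  B0: in=∅ out={a,c,i}
  B1: in={a,c,i} out={a,c,i,v}
  B2: in={i,v} out=∅
  B3: in={a,c,i} out={a,c,i}
  B4: in={a,c,i} out={a,i}
  B5: in={a,i} out={a,c,i}
  B6: in={a,c} out=∅

live-out(B1) = ["a", "c", "i", "v"]

Answer: ["a", "c", "i", "v"]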